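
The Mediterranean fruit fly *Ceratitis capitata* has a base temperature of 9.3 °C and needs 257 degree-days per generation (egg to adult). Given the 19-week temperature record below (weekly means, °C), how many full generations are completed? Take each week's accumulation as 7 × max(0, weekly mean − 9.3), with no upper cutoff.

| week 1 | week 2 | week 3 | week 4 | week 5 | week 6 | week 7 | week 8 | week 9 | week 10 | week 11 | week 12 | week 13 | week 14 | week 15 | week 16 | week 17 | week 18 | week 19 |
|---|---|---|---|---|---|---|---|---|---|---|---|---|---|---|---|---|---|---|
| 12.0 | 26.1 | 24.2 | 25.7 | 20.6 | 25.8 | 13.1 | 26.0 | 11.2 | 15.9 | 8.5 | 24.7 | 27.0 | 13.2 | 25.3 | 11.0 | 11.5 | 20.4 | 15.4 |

4 generations

Weekly DD (7 × max(0, T̄ − 9.3)): 18.9, 117.6, 104.3, 114.8, 79.1, 115.5, 26.6, 116.9, 13.3, 46.2, 0.0, 107.8, 123.9, 27.3, 112.0, 11.9, 15.4, 77.7, 42.7.
Season total = 1271.9 DD.
Complete generations = ⌊1271.9 / 257⌋ = 4.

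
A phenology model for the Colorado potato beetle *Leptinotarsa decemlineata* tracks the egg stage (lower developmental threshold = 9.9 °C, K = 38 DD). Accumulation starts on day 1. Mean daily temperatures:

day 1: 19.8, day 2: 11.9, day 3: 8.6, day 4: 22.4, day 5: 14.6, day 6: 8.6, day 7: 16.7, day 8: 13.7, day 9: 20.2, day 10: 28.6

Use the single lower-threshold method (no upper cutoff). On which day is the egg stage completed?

Daily DD above 9.9 °C: 9.9, 2.0, 0.0, 12.5, 4.7, 0.0, 6.8, 3.8, 10.3, 18.7.
Cumulative: 9.9, 11.9, 11.9, 24.4, 29.1, 29.1, 35.9, 39.7, 50.0, 68.7.
The total first reaches 38 DD on day 8.

day 8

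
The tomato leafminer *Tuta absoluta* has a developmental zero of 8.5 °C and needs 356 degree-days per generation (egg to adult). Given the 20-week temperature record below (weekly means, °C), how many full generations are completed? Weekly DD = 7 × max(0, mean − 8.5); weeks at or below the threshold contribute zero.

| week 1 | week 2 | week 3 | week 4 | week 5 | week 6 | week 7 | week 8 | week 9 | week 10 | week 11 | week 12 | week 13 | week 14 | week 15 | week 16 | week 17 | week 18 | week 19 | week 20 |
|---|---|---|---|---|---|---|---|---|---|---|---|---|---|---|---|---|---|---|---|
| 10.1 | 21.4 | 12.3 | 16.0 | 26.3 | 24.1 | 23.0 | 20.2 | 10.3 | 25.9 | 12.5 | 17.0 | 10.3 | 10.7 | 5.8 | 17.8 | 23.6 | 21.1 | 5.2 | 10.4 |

3 generations

Weekly DD (7 × max(0, T̄ − 8.5)): 11.2, 90.3, 26.6, 52.5, 124.6, 109.2, 101.5, 81.9, 12.6, 121.8, 28.0, 59.5, 12.6, 15.4, 0.0, 65.1, 105.7, 88.2, 0.0, 13.3.
Season total = 1120.0 DD.
Complete generations = ⌊1120.0 / 356⌋ = 3.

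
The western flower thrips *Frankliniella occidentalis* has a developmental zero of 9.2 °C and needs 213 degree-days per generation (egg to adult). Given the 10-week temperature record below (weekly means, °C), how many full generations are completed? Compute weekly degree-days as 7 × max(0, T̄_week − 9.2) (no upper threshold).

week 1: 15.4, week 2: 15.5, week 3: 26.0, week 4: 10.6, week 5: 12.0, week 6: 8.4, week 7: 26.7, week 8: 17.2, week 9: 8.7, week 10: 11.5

Weekly DD (7 × max(0, T̄ − 9.2)): 43.4, 44.1, 117.6, 9.8, 19.6, 0.0, 122.5, 56.0, 0.0, 16.1.
Season total = 429.1 DD.
Complete generations = ⌊429.1 / 213⌋ = 2.

2 generations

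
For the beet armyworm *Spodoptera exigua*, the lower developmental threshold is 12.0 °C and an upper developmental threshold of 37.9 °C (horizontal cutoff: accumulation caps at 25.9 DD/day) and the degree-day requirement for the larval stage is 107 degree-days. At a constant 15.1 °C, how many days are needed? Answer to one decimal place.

34.5 days

Daily accumulation = 15.1 − 12.0 = 3.1 DD/day.
Duration = 107 / 3.1 = 34.516 ≈ 34.5 days.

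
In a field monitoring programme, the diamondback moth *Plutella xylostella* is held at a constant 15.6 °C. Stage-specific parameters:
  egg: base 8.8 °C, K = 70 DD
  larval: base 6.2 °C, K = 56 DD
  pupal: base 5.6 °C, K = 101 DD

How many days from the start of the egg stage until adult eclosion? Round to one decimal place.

egg: 70 / (15.6 − 8.8) = 70 / 6.8 = 10.294 d.
larval: 56 / (15.6 − 6.2) = 56 / 9.4 = 5.957 d.
pupal: 101 / (15.6 − 5.6) = 101 / 10.0 = 10.100 d.
Sum = 26.352 ≈ 26.4 days.

26.4 days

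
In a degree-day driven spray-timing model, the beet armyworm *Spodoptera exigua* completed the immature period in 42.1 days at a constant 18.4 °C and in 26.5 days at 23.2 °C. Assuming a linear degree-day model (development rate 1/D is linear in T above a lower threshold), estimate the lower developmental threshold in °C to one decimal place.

10.2 °C

Equal thermal constants: D₁(T₁ − T_b) = D₂(T₂ − T_b).
42.1·(18.4 − T_b) = 26.5·(23.2 − T_b)
T_b = (42.1·18.4 − 26.5·23.2) / (42.1 − 26.5) = 159.84 / 15.6 = 10.246 °C ≈ 10.2 °C.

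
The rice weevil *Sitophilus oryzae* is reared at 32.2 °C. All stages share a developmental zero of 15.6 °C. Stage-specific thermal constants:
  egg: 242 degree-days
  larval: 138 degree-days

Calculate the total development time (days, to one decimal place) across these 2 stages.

Daily accumulation at 32.2 °C = 32.2 − 15.6 = 16.6 DD/day.
Total K = 242 + 138 = 380 DD.
Total duration = 380 / 16.6 = 22.892 ≈ 22.9 days.

22.9 days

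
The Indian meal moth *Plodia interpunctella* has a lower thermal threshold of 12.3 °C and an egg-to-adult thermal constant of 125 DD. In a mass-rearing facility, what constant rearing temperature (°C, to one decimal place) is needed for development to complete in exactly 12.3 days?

22.5 °C

Required daily accumulation = 125 / 12.3 = 10.163 DD/day.
T = T_base + 10.163 = 12.3 + 10.163 = 22.463 ≈ 22.5 °C.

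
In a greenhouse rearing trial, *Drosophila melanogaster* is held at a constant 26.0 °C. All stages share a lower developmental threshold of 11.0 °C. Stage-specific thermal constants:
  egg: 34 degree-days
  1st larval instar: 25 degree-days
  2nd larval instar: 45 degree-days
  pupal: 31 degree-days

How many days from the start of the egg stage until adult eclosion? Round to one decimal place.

Daily accumulation at 26.0 °C = 26.0 − 11.0 = 15.0 DD/day.
Total K = 34 + 25 + 45 + 31 = 135 DD.
Total duration = 135 / 15.0 = 9.000 ≈ 9.0 days.

9.0 days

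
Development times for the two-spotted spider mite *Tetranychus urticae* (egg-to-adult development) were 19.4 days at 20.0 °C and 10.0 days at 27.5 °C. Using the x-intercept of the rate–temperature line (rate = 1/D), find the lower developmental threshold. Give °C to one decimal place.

12.0 °C

Equal thermal constants: D₁(T₁ − T_b) = D₂(T₂ − T_b).
19.4·(20.0 − T_b) = 10.0·(27.5 − T_b)
T_b = (19.4·20.0 − 10.0·27.5) / (19.4 − 10.0) = 113.00 / 9.4 = 12.021 °C ≈ 12.0 °C.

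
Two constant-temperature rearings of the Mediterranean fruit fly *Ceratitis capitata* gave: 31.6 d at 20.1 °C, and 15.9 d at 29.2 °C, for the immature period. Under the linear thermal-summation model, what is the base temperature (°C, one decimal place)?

10.9 °C

Linear rate model ⇒ the product D·(T − T_b) is constant across temperatures.
31.6·(20.1 − T_b) = 15.9·(29.2 − T_b)
T_b = (31.6·20.1 − 15.9·29.2) / (31.6 − 15.9) = 170.88 / 15.7 = 10.884 °C ≈ 10.9 °C.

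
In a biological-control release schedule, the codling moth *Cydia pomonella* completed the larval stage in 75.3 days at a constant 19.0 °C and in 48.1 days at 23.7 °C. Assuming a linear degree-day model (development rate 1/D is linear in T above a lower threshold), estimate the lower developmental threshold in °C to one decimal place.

Under the model K = D·(T − T_b), so D₁·(T₁ − T_b) = D₂·(T₂ − T_b).
75.3·(19.0 − T_b) = 48.1·(23.7 − T_b)
T_b = (75.3·19.0 − 48.1·23.7) / (75.3 − 48.1) = 290.73 / 27.2 = 10.689 °C ≈ 10.7 °C.

10.7 °C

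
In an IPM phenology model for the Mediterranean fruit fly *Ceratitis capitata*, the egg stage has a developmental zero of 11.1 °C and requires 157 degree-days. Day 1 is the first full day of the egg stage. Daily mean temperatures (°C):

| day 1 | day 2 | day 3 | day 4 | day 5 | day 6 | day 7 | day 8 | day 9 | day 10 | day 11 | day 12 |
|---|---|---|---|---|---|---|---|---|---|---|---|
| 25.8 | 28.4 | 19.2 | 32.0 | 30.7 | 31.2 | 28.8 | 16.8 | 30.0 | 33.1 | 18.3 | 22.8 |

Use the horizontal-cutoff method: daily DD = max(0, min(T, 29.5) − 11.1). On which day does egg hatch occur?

Daily DD above 11.1 °C (capped at 18.4): 14.7, 17.3, 8.1, 18.4, 18.4, 18.4, 17.7, 5.7, 18.4, 18.4, 7.2, 11.7.
Cumulative: 14.7, 32.0, 40.1, 58.5, 76.9, 95.3, 113.0, 118.7, 137.1, 155.5, 162.7, 174.4.
The total first reaches 157 DD on day 11.

day 11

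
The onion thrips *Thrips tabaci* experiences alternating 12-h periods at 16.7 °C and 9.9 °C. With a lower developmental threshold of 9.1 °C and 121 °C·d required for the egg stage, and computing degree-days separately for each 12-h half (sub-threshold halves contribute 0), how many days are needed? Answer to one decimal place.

Day half: max(0, 16.7 − 9.1) × 0.5 = 7.6 × 0.5 = 3.80 DD.
Night half: max(0, 9.9 − 9.1) × 0.5 = 0.8 × 0.5 = 0.40 DD.
Per 24 h: 4.20 DD/day.
Duration = 121 / 4.20 = 28.810 ≈ 28.8 days.

28.8 days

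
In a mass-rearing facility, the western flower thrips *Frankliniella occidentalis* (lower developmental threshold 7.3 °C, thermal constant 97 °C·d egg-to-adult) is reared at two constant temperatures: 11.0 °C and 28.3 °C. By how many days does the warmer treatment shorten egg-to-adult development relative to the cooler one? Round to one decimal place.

At 11.0 °C: 97 / (11.0 − 7.3) = 97 / 3.7 = 26.216 d.
At 28.3 °C: 97 / (28.3 − 7.3) = 97 / 21.0 = 4.619 d.
Difference = |26.216 − 4.619| = 21.597 ≈ 21.6 days.

21.6 days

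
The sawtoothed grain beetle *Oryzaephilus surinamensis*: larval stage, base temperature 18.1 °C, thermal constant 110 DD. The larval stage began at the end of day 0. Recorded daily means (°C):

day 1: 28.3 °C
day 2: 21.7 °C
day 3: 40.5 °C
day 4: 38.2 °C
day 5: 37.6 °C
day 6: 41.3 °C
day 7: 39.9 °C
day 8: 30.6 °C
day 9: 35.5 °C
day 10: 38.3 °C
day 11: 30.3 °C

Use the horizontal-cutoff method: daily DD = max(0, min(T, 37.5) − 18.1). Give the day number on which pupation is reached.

Daily DD above 18.1 °C (capped at 19.4): 10.2, 3.6, 19.4, 19.4, 19.4, 19.4, 19.4, 12.5, 17.4, 19.4, 12.2.
Cumulative: 10.2, 13.8, 33.2, 52.6, 72.0, 91.4, 110.8, 123.3, 140.7, 160.1, 172.3.
The total first reaches 110 DD on day 7.

day 7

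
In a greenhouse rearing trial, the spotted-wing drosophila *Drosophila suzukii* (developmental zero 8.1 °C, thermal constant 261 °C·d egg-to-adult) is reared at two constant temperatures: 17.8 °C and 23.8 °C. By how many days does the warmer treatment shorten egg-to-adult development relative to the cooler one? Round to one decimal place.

At 17.8 °C: 261 / (17.8 − 8.1) = 261 / 9.7 = 26.907 d.
At 23.8 °C: 261 / (23.8 − 8.1) = 261 / 15.7 = 16.624 d.
Difference = |26.907 − 16.624| = 10.283 ≈ 10.3 days.

10.3 days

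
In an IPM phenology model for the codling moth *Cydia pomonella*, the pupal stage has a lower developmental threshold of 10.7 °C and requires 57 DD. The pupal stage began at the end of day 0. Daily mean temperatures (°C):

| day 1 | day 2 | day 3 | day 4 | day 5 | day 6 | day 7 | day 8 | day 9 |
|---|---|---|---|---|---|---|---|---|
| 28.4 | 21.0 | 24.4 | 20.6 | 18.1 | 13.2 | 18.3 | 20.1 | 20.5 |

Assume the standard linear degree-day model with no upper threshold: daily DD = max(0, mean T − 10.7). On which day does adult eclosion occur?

Daily DD above 10.7 °C: 17.7, 10.3, 13.7, 9.9, 7.4, 2.5, 7.6, 9.4, 9.8.
Cumulative: 17.7, 28.0, 41.7, 51.6, 59.0, 61.5, 69.1, 78.5, 88.3.
The total first reaches 57 DD on day 5.

day 5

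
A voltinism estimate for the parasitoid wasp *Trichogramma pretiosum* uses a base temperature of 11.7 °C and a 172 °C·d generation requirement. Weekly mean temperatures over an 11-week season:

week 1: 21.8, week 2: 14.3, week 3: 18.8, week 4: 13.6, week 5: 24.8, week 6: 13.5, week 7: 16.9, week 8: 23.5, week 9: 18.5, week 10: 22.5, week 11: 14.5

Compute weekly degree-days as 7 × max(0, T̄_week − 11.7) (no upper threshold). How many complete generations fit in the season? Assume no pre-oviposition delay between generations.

Weekly DD (7 × max(0, T̄ − 11.7)): 70.7, 18.2, 49.7, 13.3, 91.7, 12.6, 36.4, 82.6, 47.6, 75.6, 19.6.
Season total = 518.0 DD.
Complete generations = ⌊518.0 / 172⌋ = 3.

3 generations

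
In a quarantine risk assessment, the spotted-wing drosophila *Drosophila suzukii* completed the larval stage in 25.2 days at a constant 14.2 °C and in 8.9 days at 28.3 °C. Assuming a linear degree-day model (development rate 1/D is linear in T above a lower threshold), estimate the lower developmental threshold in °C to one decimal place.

Linear rate model ⇒ the product D·(T − T_b) is constant across temperatures.
25.2·(14.2 − T_b) = 8.9·(28.3 − T_b)
T_b = (25.2·14.2 − 8.9·28.3) / (25.2 − 8.9) = 105.97 / 16.3 = 6.501 °C ≈ 6.5 °C.

6.5 °C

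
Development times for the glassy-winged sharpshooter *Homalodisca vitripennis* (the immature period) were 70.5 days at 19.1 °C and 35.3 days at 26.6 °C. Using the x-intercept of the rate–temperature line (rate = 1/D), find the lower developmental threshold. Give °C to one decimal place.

11.6 °C

Linear rate model ⇒ the product D·(T − T_b) is constant across temperatures.
70.5·(19.1 − T_b) = 35.3·(26.6 − T_b)
T_b = (70.5·19.1 − 35.3·26.6) / (70.5 − 35.3) = 407.57 / 35.2 = 11.579 °C ≈ 11.6 °C.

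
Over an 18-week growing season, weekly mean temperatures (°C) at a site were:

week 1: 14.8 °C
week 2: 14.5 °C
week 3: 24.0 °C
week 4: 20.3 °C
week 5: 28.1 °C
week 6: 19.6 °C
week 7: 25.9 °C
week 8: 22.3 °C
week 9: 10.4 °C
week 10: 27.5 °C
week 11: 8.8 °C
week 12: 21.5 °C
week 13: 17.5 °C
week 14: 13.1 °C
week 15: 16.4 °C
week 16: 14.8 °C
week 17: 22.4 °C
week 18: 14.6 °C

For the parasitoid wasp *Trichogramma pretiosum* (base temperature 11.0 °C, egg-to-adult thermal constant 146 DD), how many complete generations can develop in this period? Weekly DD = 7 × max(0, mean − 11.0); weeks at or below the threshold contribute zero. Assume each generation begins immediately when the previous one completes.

6 generations

Weekly DD (7 × max(0, T̄ − 11.0)): 26.6, 24.5, 91.0, 65.1, 119.7, 60.2, 104.3, 79.1, 0.0, 115.5, 0.0, 73.5, 45.5, 14.7, 37.8, 26.6, 79.8, 25.2.
Season total = 989.1 DD.
Complete generations = ⌊989.1 / 146⌋ = 6.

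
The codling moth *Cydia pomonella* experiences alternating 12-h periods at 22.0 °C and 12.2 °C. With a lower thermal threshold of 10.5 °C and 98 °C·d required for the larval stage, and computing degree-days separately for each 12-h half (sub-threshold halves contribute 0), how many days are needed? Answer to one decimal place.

14.8 days

Day half: max(0, 22.0 − 10.5) × 0.5 = 11.5 × 0.5 = 5.75 DD.
Night half: max(0, 12.2 − 10.5) × 0.5 = 1.7 × 0.5 = 0.85 DD.
Per 24 h: 6.60 DD/day.
Duration = 98 / 6.60 = 14.848 ≈ 14.8 days.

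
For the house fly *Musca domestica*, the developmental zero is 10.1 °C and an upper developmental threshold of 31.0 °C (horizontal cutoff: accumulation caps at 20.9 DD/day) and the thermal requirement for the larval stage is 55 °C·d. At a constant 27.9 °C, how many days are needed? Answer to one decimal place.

3.1 days

Daily accumulation = 27.9 − 10.1 = 17.8 DD/day.
Duration = 55 / 17.8 = 3.090 ≈ 3.1 days.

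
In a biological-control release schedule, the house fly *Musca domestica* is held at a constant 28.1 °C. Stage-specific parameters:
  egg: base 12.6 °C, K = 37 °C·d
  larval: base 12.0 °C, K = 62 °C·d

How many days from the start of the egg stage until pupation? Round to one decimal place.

egg: 37 / (28.1 − 12.6) = 37 / 15.5 = 2.387 d.
larval: 62 / (28.1 − 12.0) = 62 / 16.1 = 3.851 d.
Sum = 6.238 ≈ 6.2 days.

6.2 days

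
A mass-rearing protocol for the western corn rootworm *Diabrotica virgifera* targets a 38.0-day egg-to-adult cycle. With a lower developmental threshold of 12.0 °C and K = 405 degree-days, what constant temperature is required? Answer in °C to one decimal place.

Required daily accumulation = 405 / 38.0 = 10.658 DD/day.
T = T_base + 10.658 = 12.0 + 10.658 = 22.658 ≈ 22.7 °C.

22.7 °C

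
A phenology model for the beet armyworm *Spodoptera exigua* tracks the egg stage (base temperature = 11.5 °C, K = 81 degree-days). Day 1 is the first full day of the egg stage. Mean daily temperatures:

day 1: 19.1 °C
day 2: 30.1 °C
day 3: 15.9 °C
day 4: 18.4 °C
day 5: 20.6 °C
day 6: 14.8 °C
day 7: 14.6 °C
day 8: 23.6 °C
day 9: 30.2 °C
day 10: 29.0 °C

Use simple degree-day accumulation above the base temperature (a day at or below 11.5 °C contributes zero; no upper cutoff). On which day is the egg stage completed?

day 9

Daily DD above 11.5 °C: 7.6, 18.6, 4.4, 6.9, 9.1, 3.3, 3.1, 12.1, 18.7, 17.5.
Cumulative: 7.6, 26.2, 30.6, 37.5, 46.6, 49.9, 53.0, 65.1, 83.8, 101.3.
The total first reaches 81 DD on day 9.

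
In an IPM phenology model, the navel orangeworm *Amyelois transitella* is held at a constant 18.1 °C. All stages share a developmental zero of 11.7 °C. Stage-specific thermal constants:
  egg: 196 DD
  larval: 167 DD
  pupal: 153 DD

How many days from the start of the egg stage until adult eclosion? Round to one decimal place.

80.6 days

Daily accumulation at 18.1 °C = 18.1 − 11.7 = 6.4 DD/day.
Total K = 196 + 167 + 153 = 516 DD.
Total duration = 516 / 6.4 = 80.625 ≈ 80.6 days.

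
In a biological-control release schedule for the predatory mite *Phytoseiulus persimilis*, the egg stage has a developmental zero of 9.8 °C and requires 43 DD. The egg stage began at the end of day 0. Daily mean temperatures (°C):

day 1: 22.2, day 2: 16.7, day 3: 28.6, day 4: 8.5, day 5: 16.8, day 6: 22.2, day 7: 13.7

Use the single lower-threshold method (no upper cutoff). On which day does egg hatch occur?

Daily DD above 9.8 °C: 12.4, 6.9, 18.8, 0.0, 7.0, 12.4, 3.9.
Cumulative: 12.4, 19.3, 38.1, 38.1, 45.1, 57.5, 61.4.
The total first reaches 43 DD on day 5.

day 5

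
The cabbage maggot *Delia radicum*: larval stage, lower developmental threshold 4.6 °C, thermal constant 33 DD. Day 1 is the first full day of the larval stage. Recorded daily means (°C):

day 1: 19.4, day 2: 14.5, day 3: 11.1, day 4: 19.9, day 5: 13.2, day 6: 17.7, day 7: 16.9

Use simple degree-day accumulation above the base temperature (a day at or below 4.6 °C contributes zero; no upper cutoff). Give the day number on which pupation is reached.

day 4

Daily DD above 4.6 °C: 14.8, 9.9, 6.5, 15.3, 8.6, 13.1, 12.3.
Cumulative: 14.8, 24.7, 31.2, 46.5, 55.1, 68.2, 80.5.
The total first reaches 33 DD on day 4.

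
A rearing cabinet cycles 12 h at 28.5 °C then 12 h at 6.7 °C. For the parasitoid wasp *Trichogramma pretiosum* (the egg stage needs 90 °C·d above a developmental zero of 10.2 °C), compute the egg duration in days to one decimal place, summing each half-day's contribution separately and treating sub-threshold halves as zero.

9.8 days

Day half: max(0, 28.5 − 10.2) × 0.5 = 18.3 × 0.5 = 9.15 DD.
Night half: max(0, 6.7 − 10.2) × 0.5 = 0.0 × 0.5 = 0.00 DD.
Per 24 h: 9.15 DD/day.
Duration = 90 / 9.15 = 9.836 ≈ 9.8 days.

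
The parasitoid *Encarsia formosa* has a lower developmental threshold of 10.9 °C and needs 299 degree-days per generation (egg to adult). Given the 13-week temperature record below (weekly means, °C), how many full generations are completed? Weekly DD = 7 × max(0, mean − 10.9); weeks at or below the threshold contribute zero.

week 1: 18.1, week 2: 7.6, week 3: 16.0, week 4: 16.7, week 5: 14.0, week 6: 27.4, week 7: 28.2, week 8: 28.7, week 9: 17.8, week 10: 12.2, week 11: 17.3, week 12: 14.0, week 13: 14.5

2 generations

Weekly DD (7 × max(0, T̄ − 10.9)): 50.4, 0.0, 35.7, 40.6, 21.7, 115.5, 121.1, 124.6, 48.3, 9.1, 44.8, 21.7, 25.2.
Season total = 658.7 DD.
Complete generations = ⌊658.7 / 299⌋ = 2.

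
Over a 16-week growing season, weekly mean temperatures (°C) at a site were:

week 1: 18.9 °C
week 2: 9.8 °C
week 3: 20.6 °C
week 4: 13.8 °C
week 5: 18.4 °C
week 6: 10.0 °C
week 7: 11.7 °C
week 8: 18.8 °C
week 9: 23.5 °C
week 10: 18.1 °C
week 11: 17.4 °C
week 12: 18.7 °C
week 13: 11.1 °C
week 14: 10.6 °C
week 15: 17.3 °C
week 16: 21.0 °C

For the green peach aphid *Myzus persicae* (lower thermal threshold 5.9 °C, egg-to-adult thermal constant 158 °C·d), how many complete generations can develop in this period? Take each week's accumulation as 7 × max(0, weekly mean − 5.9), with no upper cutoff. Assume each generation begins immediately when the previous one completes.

7 generations

Weekly DD (7 × max(0, T̄ − 5.9)): 91.0, 27.3, 102.9, 55.3, 87.5, 28.7, 40.6, 90.3, 123.2, 85.4, 80.5, 89.6, 36.4, 32.9, 79.8, 105.7.
Season total = 1157.1 DD.
Complete generations = ⌊1157.1 / 158⌋ = 7.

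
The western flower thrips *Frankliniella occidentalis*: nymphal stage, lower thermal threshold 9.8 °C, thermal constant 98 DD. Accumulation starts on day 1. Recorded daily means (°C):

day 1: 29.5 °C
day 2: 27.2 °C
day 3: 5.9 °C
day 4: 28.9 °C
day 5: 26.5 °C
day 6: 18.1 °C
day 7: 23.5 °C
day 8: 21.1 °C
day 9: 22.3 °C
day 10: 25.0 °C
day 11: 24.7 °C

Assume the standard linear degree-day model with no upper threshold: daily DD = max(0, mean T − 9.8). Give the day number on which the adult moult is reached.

Daily DD above 9.8 °C: 19.7, 17.4, 0.0, 19.1, 16.7, 8.3, 13.7, 11.3, 12.5, 15.2, 14.9.
Cumulative: 19.7, 37.1, 37.1, 56.2, 72.9, 81.2, 94.9, 106.2, 118.7, 133.9, 148.8.
The total first reaches 98 DD on day 8.

day 8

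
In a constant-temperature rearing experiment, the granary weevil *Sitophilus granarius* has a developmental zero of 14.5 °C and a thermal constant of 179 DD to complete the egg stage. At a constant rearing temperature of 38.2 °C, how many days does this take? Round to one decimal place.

Daily accumulation = 38.2 − 14.5 = 23.7 DD/day.
Duration = 179 / 23.7 = 7.553 ≈ 7.6 days.

7.6 days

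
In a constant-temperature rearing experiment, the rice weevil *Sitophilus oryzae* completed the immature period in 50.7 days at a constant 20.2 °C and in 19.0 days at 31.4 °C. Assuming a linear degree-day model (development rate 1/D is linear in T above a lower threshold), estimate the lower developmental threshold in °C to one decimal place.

Equal thermal constants: D₁(T₁ − T_b) = D₂(T₂ − T_b).
50.7·(20.2 − T_b) = 19.0·(31.4 − T_b)
T_b = (50.7·20.2 − 19.0·31.4) / (50.7 − 19.0) = 427.54 / 31.7 = 13.487 °C ≈ 13.5 °C.

13.5 °C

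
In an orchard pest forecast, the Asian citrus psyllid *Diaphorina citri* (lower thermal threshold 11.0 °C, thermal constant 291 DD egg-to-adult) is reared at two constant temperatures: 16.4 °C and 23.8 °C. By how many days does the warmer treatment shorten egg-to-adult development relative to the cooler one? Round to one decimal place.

31.2 days

At 16.4 °C: 291 / (16.4 − 11.0) = 291 / 5.4 = 53.889 d.
At 23.8 °C: 291 / (23.8 − 11.0) = 291 / 12.8 = 22.734 d.
Difference = |53.889 − 22.734| = 31.155 ≈ 31.2 days.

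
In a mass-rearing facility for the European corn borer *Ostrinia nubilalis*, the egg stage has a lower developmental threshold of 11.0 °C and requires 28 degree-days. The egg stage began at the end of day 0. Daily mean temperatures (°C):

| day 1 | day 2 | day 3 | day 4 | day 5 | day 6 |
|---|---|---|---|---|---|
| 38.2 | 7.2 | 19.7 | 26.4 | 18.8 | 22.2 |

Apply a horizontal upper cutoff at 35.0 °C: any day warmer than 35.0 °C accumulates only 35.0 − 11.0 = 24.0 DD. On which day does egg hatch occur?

Daily DD above 11.0 °C (capped at 24.0): 24.0, 0.0, 8.7, 15.4, 7.8, 11.2.
Cumulative: 24.0, 24.0, 32.7, 48.1, 55.9, 67.1.
The total first reaches 28 DD on day 3.

day 3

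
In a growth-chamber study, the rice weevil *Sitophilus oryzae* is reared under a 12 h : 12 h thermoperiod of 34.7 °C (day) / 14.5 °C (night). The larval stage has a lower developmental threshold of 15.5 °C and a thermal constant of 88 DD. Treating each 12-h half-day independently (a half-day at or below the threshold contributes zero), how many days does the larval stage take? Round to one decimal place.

Day half: max(0, 34.7 − 15.5) × 0.5 = 19.2 × 0.5 = 9.60 DD.
Night half: max(0, 14.5 − 15.5) × 0.5 = 0.0 × 0.5 = 0.00 DD.
Per 24 h: 9.60 DD/day.
Duration = 88 / 9.60 = 9.167 ≈ 9.2 days.

9.2 days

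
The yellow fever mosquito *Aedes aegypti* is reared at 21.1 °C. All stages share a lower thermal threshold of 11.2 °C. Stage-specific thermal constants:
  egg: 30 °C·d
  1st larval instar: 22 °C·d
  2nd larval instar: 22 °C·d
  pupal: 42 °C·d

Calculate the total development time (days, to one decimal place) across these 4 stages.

Daily accumulation at 21.1 °C = 21.1 − 11.2 = 9.9 DD/day.
Total K = 30 + 22 + 22 + 42 = 116 DD.
Total duration = 116 / 9.9 = 11.717 ≈ 11.7 days.

11.7 days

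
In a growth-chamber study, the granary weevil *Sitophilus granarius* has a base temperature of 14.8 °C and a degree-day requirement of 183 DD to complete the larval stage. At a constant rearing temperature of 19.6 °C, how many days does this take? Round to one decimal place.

Daily accumulation = 19.6 − 14.8 = 4.8 DD/day.
Duration = 183 / 4.8 = 38.125 ≈ 38.1 days.

38.1 days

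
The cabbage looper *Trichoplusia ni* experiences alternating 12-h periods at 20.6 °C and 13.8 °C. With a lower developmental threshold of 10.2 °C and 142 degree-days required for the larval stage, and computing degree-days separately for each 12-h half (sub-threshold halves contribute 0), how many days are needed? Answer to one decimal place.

Day half: max(0, 20.6 − 10.2) × 0.5 = 10.4 × 0.5 = 5.20 DD.
Night half: max(0, 13.8 − 10.2) × 0.5 = 3.6 × 0.5 = 1.80 DD.
Per 24 h: 7.00 DD/day.
Duration = 142 / 7.00 = 20.286 ≈ 20.3 days.

20.3 days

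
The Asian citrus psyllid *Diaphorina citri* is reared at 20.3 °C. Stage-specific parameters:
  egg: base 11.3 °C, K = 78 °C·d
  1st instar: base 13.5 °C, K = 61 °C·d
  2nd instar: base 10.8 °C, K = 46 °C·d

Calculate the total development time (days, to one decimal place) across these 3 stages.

22.5 days

egg: 78 / (20.3 − 11.3) = 78 / 9.0 = 8.667 d.
1st instar: 61 / (20.3 − 13.5) = 61 / 6.8 = 8.971 d.
2nd instar: 46 / (20.3 − 10.8) = 46 / 9.5 = 4.842 d.
Sum = 22.479 ≈ 22.5 days.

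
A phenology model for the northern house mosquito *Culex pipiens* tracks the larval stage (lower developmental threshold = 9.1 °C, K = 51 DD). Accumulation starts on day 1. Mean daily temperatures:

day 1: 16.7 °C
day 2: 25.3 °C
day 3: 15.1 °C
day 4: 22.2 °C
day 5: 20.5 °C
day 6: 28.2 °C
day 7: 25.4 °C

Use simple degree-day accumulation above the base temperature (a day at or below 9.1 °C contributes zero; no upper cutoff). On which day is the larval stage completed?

day 5

Daily DD above 9.1 °C: 7.6, 16.2, 6.0, 13.1, 11.4, 19.1, 16.3.
Cumulative: 7.6, 23.8, 29.8, 42.9, 54.3, 73.4, 89.7.
The total first reaches 51 DD on day 5.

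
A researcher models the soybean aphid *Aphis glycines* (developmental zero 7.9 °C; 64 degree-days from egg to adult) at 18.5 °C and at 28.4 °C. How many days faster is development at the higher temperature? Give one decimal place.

2.9 days

At 18.5 °C: 64 / (18.5 − 7.9) = 64 / 10.6 = 6.038 d.
At 28.4 °C: 64 / (28.4 − 7.9) = 64 / 20.5 = 3.122 d.
Difference = |6.038 − 3.122| = 2.916 ≈ 2.9 days.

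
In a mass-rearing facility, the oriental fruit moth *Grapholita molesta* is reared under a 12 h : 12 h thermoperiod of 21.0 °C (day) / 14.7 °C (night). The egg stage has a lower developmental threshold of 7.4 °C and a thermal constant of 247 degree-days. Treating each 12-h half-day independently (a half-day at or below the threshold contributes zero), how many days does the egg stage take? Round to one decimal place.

23.6 days

Day half: max(0, 21.0 − 7.4) × 0.5 = 13.6 × 0.5 = 6.80 DD.
Night half: max(0, 14.7 − 7.4) × 0.5 = 7.3 × 0.5 = 3.65 DD.
Per 24 h: 10.45 DD/day.
Duration = 247 / 10.45 = 23.636 ≈ 23.6 days.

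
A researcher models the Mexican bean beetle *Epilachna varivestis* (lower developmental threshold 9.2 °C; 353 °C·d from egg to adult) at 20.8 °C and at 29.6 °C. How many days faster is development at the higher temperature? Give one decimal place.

13.1 days

At 20.8 °C: 353 / (20.8 − 9.2) = 353 / 11.6 = 30.431 d.
At 29.6 °C: 353 / (29.6 − 9.2) = 353 / 20.4 = 17.304 d.
Difference = |30.431 − 17.304| = 13.127 ≈ 13.1 days.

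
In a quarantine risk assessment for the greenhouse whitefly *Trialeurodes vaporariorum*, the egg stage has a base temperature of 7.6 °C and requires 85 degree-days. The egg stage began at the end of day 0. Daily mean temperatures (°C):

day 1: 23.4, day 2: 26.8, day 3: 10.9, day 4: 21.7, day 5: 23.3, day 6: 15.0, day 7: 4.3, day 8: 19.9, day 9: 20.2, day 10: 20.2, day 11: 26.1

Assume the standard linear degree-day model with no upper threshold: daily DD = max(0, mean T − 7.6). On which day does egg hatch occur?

day 8

Daily DD above 7.6 °C: 15.8, 19.2, 3.3, 14.1, 15.7, 7.4, 0.0, 12.3, 12.6, 12.6, 18.5.
Cumulative: 15.8, 35.0, 38.3, 52.4, 68.1, 75.5, 75.5, 87.8, 100.4, 113.0, 131.5.
The total first reaches 85 DD on day 8.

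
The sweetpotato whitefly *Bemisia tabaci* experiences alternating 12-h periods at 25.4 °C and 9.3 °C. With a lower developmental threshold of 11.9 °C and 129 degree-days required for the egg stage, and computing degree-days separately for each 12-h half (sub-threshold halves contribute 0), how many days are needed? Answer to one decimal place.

19.1 days

Day half: max(0, 25.4 − 11.9) × 0.5 = 13.5 × 0.5 = 6.75 DD.
Night half: max(0, 9.3 − 11.9) × 0.5 = 0.0 × 0.5 = 0.00 DD.
Per 24 h: 6.75 DD/day.
Duration = 129 / 6.75 = 19.111 ≈ 19.1 days.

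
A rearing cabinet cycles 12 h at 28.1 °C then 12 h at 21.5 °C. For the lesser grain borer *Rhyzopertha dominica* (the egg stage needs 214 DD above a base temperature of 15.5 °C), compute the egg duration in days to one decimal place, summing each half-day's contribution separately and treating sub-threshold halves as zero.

Day half: max(0, 28.1 − 15.5) × 0.5 = 12.6 × 0.5 = 6.30 DD.
Night half: max(0, 21.5 − 15.5) × 0.5 = 6.0 × 0.5 = 3.00 DD.
Per 24 h: 9.30 DD/day.
Duration = 214 / 9.30 = 23.011 ≈ 23.0 days.

23.0 days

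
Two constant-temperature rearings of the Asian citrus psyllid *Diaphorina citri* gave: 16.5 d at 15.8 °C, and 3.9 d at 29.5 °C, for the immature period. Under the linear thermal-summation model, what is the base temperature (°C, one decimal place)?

Under the model K = D·(T − T_b), so D₁·(T₁ − T_b) = D₂·(T₂ − T_b).
16.5·(15.8 − T_b) = 3.9·(29.5 − T_b)
T_b = (16.5·15.8 − 3.9·29.5) / (16.5 − 3.9) = 145.65 / 12.6 = 11.560 °C ≈ 11.6 °C.

11.6 °C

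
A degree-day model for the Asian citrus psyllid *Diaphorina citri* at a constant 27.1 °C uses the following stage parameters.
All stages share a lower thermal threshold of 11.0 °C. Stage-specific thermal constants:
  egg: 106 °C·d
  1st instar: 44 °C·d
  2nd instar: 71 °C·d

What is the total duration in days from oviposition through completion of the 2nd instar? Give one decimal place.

13.7 days

Daily accumulation at 27.1 °C = 27.1 − 11.0 = 16.1 DD/day.
Total K = 106 + 44 + 71 = 221 DD.
Total duration = 221 / 16.1 = 13.727 ≈ 13.7 days.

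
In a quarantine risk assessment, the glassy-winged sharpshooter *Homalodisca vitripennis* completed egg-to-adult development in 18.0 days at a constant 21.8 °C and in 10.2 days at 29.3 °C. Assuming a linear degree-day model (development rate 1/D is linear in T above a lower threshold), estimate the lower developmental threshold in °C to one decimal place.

12.0 °C

Under the model K = D·(T − T_b), so D₁·(T₁ − T_b) = D₂·(T₂ − T_b).
18.0·(21.8 − T_b) = 10.2·(29.3 − T_b)
T_b = (18.0·21.8 − 10.2·29.3) / (18.0 − 10.2) = 93.54 / 7.8 = 11.992 °C ≈ 12.0 °C.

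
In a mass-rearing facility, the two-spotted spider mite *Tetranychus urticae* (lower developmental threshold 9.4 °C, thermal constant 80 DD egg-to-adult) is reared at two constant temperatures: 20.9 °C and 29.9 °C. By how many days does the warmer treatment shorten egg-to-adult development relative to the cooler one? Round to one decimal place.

At 20.9 °C: 80 / (20.9 − 9.4) = 80 / 11.5 = 6.957 d.
At 29.9 °C: 80 / (29.9 − 9.4) = 80 / 20.5 = 3.902 d.
Difference = |6.957 − 3.902| = 3.054 ≈ 3.1 days.

3.1 days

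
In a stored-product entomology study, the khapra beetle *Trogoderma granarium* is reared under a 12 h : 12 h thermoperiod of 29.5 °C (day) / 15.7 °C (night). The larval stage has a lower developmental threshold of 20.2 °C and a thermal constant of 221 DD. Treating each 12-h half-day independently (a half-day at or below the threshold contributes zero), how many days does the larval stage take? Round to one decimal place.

Day half: max(0, 29.5 − 20.2) × 0.5 = 9.3 × 0.5 = 4.65 DD.
Night half: max(0, 15.7 − 20.2) × 0.5 = 0.0 × 0.5 = 0.00 DD.
Per 24 h: 4.65 DD/day.
Duration = 221 / 4.65 = 47.527 ≈ 47.5 days.

47.5 days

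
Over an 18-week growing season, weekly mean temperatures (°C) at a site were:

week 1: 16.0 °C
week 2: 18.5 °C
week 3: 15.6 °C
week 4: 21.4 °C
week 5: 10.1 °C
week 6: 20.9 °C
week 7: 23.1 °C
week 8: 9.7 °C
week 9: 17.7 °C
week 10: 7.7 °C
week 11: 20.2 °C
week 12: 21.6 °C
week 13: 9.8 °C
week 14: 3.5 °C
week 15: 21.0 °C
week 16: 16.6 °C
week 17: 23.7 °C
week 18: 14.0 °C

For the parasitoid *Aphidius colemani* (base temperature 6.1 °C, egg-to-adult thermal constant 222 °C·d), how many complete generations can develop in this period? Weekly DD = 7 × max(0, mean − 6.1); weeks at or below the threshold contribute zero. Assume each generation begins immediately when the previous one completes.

Weekly DD (7 × max(0, T̄ − 6.1)): 69.3, 86.8, 66.5, 107.1, 28.0, 103.6, 119.0, 25.2, 81.2, 11.2, 98.7, 108.5, 25.9, 0.0, 104.3, 73.5, 123.2, 55.3.
Season total = 1287.3 DD.
Complete generations = ⌊1287.3 / 222⌋ = 5.

5 generations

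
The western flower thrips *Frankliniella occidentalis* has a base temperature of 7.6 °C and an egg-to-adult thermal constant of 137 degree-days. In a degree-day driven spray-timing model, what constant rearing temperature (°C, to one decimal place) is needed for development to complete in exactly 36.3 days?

11.4 °C

Required daily accumulation = 137 / 36.3 = 3.774 DD/day.
T = T_base + 3.774 = 7.6 + 3.774 = 11.374 ≈ 11.4 °C.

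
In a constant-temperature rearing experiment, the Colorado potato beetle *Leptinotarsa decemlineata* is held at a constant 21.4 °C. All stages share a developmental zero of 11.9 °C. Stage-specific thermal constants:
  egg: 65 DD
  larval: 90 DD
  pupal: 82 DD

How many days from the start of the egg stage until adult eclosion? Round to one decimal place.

24.9 days

Daily accumulation at 21.4 °C = 21.4 − 11.9 = 9.5 DD/day.
Total K = 65 + 90 + 82 = 237 DD.
Total duration = 237 / 9.5 = 24.947 ≈ 24.9 days.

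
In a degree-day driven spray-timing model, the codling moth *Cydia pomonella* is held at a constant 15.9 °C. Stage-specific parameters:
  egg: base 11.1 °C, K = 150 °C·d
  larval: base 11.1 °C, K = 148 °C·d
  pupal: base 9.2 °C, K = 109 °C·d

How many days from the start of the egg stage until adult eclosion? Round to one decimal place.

egg: 150 / (15.9 − 11.1) = 150 / 4.8 = 31.250 d.
larval: 148 / (15.9 − 11.1) = 148 / 4.8 = 30.833 d.
pupal: 109 / (15.9 − 9.2) = 109 / 6.7 = 16.269 d.
Sum = 78.352 ≈ 78.4 days.

78.4 days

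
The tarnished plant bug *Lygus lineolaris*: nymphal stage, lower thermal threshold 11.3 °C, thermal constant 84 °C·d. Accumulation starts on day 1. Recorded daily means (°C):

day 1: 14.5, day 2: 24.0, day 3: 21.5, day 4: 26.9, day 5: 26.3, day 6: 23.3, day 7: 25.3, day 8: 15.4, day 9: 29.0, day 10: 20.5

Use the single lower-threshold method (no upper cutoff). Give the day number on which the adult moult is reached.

day 8

Daily DD above 11.3 °C: 3.2, 12.7, 10.2, 15.6, 15.0, 12.0, 14.0, 4.1, 17.7, 9.2.
Cumulative: 3.2, 15.9, 26.1, 41.7, 56.7, 68.7, 82.7, 86.8, 104.5, 113.7.
The total first reaches 84 DD on day 8.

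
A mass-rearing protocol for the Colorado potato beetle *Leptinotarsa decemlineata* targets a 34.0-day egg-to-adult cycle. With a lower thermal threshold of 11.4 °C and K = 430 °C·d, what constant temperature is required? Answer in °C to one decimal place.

24.0 °C

Required daily accumulation = 430 / 34.0 = 12.647 DD/day.
T = T_base + 12.647 = 11.4 + 12.647 = 24.047 ≈ 24.0 °C.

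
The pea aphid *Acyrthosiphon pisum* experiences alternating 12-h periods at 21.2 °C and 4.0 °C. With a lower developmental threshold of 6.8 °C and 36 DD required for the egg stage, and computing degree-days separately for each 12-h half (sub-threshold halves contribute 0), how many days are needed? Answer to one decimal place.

Day half: max(0, 21.2 − 6.8) × 0.5 = 14.4 × 0.5 = 7.20 DD.
Night half: max(0, 4.0 − 6.8) × 0.5 = 0.0 × 0.5 = 0.00 DD.
Per 24 h: 7.20 DD/day.
Duration = 36 / 7.20 = 5.000 ≈ 5.0 days.

5.0 days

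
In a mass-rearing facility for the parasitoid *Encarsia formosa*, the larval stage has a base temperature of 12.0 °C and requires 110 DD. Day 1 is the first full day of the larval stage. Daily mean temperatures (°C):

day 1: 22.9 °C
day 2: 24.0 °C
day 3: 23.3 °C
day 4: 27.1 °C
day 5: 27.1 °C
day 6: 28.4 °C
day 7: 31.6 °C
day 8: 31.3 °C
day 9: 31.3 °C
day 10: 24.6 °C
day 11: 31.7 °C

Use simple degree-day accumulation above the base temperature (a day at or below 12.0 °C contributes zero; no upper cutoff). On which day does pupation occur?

day 8

Daily DD above 12.0 °C: 10.9, 12.0, 11.3, 15.1, 15.1, 16.4, 19.6, 19.3, 19.3, 12.6, 19.7.
Cumulative: 10.9, 22.9, 34.2, 49.3, 64.4, 80.8, 100.4, 119.7, 139.0, 151.6, 171.3.
The total first reaches 110 DD on day 8.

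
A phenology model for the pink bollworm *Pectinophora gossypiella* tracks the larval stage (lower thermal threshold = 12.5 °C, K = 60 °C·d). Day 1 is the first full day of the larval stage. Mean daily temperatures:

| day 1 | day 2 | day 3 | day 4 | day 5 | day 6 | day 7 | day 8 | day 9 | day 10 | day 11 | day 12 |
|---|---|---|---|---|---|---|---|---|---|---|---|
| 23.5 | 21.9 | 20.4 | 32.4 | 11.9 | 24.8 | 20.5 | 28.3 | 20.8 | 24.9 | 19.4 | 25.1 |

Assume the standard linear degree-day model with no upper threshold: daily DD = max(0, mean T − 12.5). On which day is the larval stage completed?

day 6

Daily DD above 12.5 °C: 11.0, 9.4, 7.9, 19.9, 0.0, 12.3, 8.0, 15.8, 8.3, 12.4, 6.9, 12.6.
Cumulative: 11.0, 20.4, 28.3, 48.2, 48.2, 60.5, 68.5, 84.3, 92.6, 105.0, 111.9, 124.5.
The total first reaches 60 DD on day 6.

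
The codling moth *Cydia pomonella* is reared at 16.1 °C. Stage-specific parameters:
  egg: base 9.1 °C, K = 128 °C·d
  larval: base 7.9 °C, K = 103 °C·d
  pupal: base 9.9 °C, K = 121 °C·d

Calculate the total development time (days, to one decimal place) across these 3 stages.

50.4 days

egg: 128 / (16.1 − 9.1) = 128 / 7.0 = 18.286 d.
larval: 103 / (16.1 − 7.9) = 103 / 8.2 = 12.561 d.
pupal: 121 / (16.1 − 9.9) = 121 / 6.2 = 19.516 d.
Sum = 50.363 ≈ 50.4 days.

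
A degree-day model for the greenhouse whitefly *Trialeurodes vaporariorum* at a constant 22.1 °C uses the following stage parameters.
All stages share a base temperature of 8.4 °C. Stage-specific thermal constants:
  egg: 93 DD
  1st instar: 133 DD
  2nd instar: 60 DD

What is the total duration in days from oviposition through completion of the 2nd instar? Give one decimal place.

Daily accumulation at 22.1 °C = 22.1 − 8.4 = 13.7 DD/day.
Total K = 93 + 133 + 60 = 286 DD.
Total duration = 286 / 13.7 = 20.876 ≈ 20.9 days.

20.9 days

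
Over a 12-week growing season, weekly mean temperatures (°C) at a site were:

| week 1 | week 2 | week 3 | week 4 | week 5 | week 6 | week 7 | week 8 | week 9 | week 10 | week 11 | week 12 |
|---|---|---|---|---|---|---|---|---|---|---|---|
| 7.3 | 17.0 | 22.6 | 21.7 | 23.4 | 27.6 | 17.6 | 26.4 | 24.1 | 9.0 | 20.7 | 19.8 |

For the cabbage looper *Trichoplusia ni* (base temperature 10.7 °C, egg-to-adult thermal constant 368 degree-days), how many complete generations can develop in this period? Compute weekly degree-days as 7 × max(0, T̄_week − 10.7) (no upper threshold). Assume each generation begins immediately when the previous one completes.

Weekly DD (7 × max(0, T̄ − 10.7)): 0.0, 44.1, 83.3, 77.0, 88.9, 118.3, 48.3, 109.9, 93.8, 0.0, 70.0, 63.7.
Season total = 797.3 DD.
Complete generations = ⌊797.3 / 368⌋ = 2.

2 generations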